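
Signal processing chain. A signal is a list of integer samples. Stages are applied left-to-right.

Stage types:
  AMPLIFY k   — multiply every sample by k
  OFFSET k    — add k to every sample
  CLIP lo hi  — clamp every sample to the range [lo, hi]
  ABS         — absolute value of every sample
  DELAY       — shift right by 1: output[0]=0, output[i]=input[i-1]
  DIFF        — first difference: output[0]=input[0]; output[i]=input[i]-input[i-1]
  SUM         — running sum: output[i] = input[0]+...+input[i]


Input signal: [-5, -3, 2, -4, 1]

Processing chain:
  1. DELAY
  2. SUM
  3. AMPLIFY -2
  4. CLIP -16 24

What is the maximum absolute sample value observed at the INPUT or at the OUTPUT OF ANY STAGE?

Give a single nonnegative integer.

Answer: 20

Derivation:
Input: [-5, -3, 2, -4, 1] (max |s|=5)
Stage 1 (DELAY): [0, -5, -3, 2, -4] = [0, -5, -3, 2, -4] -> [0, -5, -3, 2, -4] (max |s|=5)
Stage 2 (SUM): sum[0..0]=0, sum[0..1]=-5, sum[0..2]=-8, sum[0..3]=-6, sum[0..4]=-10 -> [0, -5, -8, -6, -10] (max |s|=10)
Stage 3 (AMPLIFY -2): 0*-2=0, -5*-2=10, -8*-2=16, -6*-2=12, -10*-2=20 -> [0, 10, 16, 12, 20] (max |s|=20)
Stage 4 (CLIP -16 24): clip(0,-16,24)=0, clip(10,-16,24)=10, clip(16,-16,24)=16, clip(12,-16,24)=12, clip(20,-16,24)=20 -> [0, 10, 16, 12, 20] (max |s|=20)
Overall max amplitude: 20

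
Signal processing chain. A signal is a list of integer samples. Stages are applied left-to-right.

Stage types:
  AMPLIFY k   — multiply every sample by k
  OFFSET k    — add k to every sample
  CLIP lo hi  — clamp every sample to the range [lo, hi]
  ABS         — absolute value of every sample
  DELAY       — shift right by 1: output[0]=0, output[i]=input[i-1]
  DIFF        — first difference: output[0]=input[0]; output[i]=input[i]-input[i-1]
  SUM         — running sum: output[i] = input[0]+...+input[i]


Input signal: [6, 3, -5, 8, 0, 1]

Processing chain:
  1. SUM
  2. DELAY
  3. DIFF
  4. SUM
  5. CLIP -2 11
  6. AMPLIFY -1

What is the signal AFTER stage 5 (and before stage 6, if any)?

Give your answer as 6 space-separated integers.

Input: [6, 3, -5, 8, 0, 1]
Stage 1 (SUM): sum[0..0]=6, sum[0..1]=9, sum[0..2]=4, sum[0..3]=12, sum[0..4]=12, sum[0..5]=13 -> [6, 9, 4, 12, 12, 13]
Stage 2 (DELAY): [0, 6, 9, 4, 12, 12] = [0, 6, 9, 4, 12, 12] -> [0, 6, 9, 4, 12, 12]
Stage 3 (DIFF): s[0]=0, 6-0=6, 9-6=3, 4-9=-5, 12-4=8, 12-12=0 -> [0, 6, 3, -5, 8, 0]
Stage 4 (SUM): sum[0..0]=0, sum[0..1]=6, sum[0..2]=9, sum[0..3]=4, sum[0..4]=12, sum[0..5]=12 -> [0, 6, 9, 4, 12, 12]
Stage 5 (CLIP -2 11): clip(0,-2,11)=0, clip(6,-2,11)=6, clip(9,-2,11)=9, clip(4,-2,11)=4, clip(12,-2,11)=11, clip(12,-2,11)=11 -> [0, 6, 9, 4, 11, 11]

Answer: 0 6 9 4 11 11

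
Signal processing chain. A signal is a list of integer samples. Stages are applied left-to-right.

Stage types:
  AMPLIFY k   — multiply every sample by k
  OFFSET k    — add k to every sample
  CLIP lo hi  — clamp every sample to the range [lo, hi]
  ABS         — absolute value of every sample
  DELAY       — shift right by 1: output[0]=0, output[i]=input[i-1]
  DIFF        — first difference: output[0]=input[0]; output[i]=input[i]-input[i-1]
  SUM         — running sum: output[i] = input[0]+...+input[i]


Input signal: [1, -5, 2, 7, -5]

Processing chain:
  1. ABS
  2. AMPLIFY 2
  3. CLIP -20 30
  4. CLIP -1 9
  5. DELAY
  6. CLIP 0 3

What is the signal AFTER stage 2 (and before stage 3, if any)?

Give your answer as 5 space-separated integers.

Input: [1, -5, 2, 7, -5]
Stage 1 (ABS): |1|=1, |-5|=5, |2|=2, |7|=7, |-5|=5 -> [1, 5, 2, 7, 5]
Stage 2 (AMPLIFY 2): 1*2=2, 5*2=10, 2*2=4, 7*2=14, 5*2=10 -> [2, 10, 4, 14, 10]

Answer: 2 10 4 14 10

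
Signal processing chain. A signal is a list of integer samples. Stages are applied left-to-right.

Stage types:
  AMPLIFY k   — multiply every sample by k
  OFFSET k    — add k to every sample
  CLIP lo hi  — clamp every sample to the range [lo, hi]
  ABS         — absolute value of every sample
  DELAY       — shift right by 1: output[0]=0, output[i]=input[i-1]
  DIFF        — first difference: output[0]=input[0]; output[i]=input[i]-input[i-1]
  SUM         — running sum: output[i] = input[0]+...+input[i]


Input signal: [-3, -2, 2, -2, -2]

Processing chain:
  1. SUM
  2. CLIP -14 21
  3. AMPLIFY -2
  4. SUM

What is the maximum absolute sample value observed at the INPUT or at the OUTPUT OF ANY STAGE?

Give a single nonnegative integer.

Answer: 46

Derivation:
Input: [-3, -2, 2, -2, -2] (max |s|=3)
Stage 1 (SUM): sum[0..0]=-3, sum[0..1]=-5, sum[0..2]=-3, sum[0..3]=-5, sum[0..4]=-7 -> [-3, -5, -3, -5, -7] (max |s|=7)
Stage 2 (CLIP -14 21): clip(-3,-14,21)=-3, clip(-5,-14,21)=-5, clip(-3,-14,21)=-3, clip(-5,-14,21)=-5, clip(-7,-14,21)=-7 -> [-3, -5, -3, -5, -7] (max |s|=7)
Stage 3 (AMPLIFY -2): -3*-2=6, -5*-2=10, -3*-2=6, -5*-2=10, -7*-2=14 -> [6, 10, 6, 10, 14] (max |s|=14)
Stage 4 (SUM): sum[0..0]=6, sum[0..1]=16, sum[0..2]=22, sum[0..3]=32, sum[0..4]=46 -> [6, 16, 22, 32, 46] (max |s|=46)
Overall max amplitude: 46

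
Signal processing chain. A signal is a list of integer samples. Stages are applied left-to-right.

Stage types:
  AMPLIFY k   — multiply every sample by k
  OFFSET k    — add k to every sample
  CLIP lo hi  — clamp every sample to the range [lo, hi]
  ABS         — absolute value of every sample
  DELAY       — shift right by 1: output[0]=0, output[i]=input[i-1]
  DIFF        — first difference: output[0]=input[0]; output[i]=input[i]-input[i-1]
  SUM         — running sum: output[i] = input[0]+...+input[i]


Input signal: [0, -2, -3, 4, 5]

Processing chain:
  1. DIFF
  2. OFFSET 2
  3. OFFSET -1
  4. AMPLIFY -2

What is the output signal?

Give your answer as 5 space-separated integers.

Answer: -2 2 0 -16 -4

Derivation:
Input: [0, -2, -3, 4, 5]
Stage 1 (DIFF): s[0]=0, -2-0=-2, -3--2=-1, 4--3=7, 5-4=1 -> [0, -2, -1, 7, 1]
Stage 2 (OFFSET 2): 0+2=2, -2+2=0, -1+2=1, 7+2=9, 1+2=3 -> [2, 0, 1, 9, 3]
Stage 3 (OFFSET -1): 2+-1=1, 0+-1=-1, 1+-1=0, 9+-1=8, 3+-1=2 -> [1, -1, 0, 8, 2]
Stage 4 (AMPLIFY -2): 1*-2=-2, -1*-2=2, 0*-2=0, 8*-2=-16, 2*-2=-4 -> [-2, 2, 0, -16, -4]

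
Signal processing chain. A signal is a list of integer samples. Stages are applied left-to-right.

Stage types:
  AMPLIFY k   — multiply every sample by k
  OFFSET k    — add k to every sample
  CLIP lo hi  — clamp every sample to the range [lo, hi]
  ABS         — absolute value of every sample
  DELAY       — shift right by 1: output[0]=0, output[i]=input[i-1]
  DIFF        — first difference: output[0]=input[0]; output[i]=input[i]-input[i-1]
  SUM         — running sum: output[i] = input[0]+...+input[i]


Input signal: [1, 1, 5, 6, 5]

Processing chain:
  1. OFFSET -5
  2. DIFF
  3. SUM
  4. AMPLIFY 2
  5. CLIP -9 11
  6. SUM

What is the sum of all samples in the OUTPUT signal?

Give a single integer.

Answer: -68

Derivation:
Input: [1, 1, 5, 6, 5]
Stage 1 (OFFSET -5): 1+-5=-4, 1+-5=-4, 5+-5=0, 6+-5=1, 5+-5=0 -> [-4, -4, 0, 1, 0]
Stage 2 (DIFF): s[0]=-4, -4--4=0, 0--4=4, 1-0=1, 0-1=-1 -> [-4, 0, 4, 1, -1]
Stage 3 (SUM): sum[0..0]=-4, sum[0..1]=-4, sum[0..2]=0, sum[0..3]=1, sum[0..4]=0 -> [-4, -4, 0, 1, 0]
Stage 4 (AMPLIFY 2): -4*2=-8, -4*2=-8, 0*2=0, 1*2=2, 0*2=0 -> [-8, -8, 0, 2, 0]
Stage 5 (CLIP -9 11): clip(-8,-9,11)=-8, clip(-8,-9,11)=-8, clip(0,-9,11)=0, clip(2,-9,11)=2, clip(0,-9,11)=0 -> [-8, -8, 0, 2, 0]
Stage 6 (SUM): sum[0..0]=-8, sum[0..1]=-16, sum[0..2]=-16, sum[0..3]=-14, sum[0..4]=-14 -> [-8, -16, -16, -14, -14]
Output sum: -68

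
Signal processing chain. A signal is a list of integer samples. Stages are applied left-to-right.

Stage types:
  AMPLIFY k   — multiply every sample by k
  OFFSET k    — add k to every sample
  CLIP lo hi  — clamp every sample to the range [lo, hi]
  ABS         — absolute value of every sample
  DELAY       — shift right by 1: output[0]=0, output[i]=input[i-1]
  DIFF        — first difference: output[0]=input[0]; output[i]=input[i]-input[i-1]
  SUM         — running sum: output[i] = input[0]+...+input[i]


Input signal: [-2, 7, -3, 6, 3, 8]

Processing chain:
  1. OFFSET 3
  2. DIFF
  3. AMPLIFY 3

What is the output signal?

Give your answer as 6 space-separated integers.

Input: [-2, 7, -3, 6, 3, 8]
Stage 1 (OFFSET 3): -2+3=1, 7+3=10, -3+3=0, 6+3=9, 3+3=6, 8+3=11 -> [1, 10, 0, 9, 6, 11]
Stage 2 (DIFF): s[0]=1, 10-1=9, 0-10=-10, 9-0=9, 6-9=-3, 11-6=5 -> [1, 9, -10, 9, -3, 5]
Stage 3 (AMPLIFY 3): 1*3=3, 9*3=27, -10*3=-30, 9*3=27, -3*3=-9, 5*3=15 -> [3, 27, -30, 27, -9, 15]

Answer: 3 27 -30 27 -9 15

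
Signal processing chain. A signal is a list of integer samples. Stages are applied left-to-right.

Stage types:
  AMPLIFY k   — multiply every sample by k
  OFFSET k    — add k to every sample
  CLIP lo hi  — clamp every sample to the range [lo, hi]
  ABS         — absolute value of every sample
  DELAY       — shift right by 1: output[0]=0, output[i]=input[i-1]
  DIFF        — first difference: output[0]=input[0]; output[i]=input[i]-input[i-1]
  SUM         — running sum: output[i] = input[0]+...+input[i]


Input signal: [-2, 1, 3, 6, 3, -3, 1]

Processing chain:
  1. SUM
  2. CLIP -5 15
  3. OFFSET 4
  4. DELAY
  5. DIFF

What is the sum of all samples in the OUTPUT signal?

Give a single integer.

Input: [-2, 1, 3, 6, 3, -3, 1]
Stage 1 (SUM): sum[0..0]=-2, sum[0..1]=-1, sum[0..2]=2, sum[0..3]=8, sum[0..4]=11, sum[0..5]=8, sum[0..6]=9 -> [-2, -1, 2, 8, 11, 8, 9]
Stage 2 (CLIP -5 15): clip(-2,-5,15)=-2, clip(-1,-5,15)=-1, clip(2,-5,15)=2, clip(8,-5,15)=8, clip(11,-5,15)=11, clip(8,-5,15)=8, clip(9,-5,15)=9 -> [-2, -1, 2, 8, 11, 8, 9]
Stage 3 (OFFSET 4): -2+4=2, -1+4=3, 2+4=6, 8+4=12, 11+4=15, 8+4=12, 9+4=13 -> [2, 3, 6, 12, 15, 12, 13]
Stage 4 (DELAY): [0, 2, 3, 6, 12, 15, 12] = [0, 2, 3, 6, 12, 15, 12] -> [0, 2, 3, 6, 12, 15, 12]
Stage 5 (DIFF): s[0]=0, 2-0=2, 3-2=1, 6-3=3, 12-6=6, 15-12=3, 12-15=-3 -> [0, 2, 1, 3, 6, 3, -3]
Output sum: 12

Answer: 12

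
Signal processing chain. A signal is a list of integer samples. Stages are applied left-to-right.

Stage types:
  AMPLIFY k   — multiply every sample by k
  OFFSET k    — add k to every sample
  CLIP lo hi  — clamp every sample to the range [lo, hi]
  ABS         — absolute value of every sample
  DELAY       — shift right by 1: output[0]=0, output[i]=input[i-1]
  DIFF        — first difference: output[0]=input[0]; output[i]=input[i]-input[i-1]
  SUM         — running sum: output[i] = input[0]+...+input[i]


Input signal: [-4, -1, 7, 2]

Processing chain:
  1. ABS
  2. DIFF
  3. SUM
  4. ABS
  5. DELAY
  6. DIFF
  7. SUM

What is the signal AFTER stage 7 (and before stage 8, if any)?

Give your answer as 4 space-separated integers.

Answer: 0 4 1 7

Derivation:
Input: [-4, -1, 7, 2]
Stage 1 (ABS): |-4|=4, |-1|=1, |7|=7, |2|=2 -> [4, 1, 7, 2]
Stage 2 (DIFF): s[0]=4, 1-4=-3, 7-1=6, 2-7=-5 -> [4, -3, 6, -5]
Stage 3 (SUM): sum[0..0]=4, sum[0..1]=1, sum[0..2]=7, sum[0..3]=2 -> [4, 1, 7, 2]
Stage 4 (ABS): |4|=4, |1|=1, |7|=7, |2|=2 -> [4, 1, 7, 2]
Stage 5 (DELAY): [0, 4, 1, 7] = [0, 4, 1, 7] -> [0, 4, 1, 7]
Stage 6 (DIFF): s[0]=0, 4-0=4, 1-4=-3, 7-1=6 -> [0, 4, -3, 6]
Stage 7 (SUM): sum[0..0]=0, sum[0..1]=4, sum[0..2]=1, sum[0..3]=7 -> [0, 4, 1, 7]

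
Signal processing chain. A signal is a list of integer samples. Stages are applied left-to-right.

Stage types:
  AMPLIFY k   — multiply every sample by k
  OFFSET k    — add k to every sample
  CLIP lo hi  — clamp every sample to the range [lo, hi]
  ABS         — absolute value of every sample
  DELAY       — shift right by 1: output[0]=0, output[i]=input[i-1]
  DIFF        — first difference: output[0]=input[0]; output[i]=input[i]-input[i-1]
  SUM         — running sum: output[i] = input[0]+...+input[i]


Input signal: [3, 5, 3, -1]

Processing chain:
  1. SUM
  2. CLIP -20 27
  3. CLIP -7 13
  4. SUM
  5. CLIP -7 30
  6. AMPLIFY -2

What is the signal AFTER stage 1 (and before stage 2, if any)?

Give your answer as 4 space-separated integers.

Input: [3, 5, 3, -1]
Stage 1 (SUM): sum[0..0]=3, sum[0..1]=8, sum[0..2]=11, sum[0..3]=10 -> [3, 8, 11, 10]

Answer: 3 8 11 10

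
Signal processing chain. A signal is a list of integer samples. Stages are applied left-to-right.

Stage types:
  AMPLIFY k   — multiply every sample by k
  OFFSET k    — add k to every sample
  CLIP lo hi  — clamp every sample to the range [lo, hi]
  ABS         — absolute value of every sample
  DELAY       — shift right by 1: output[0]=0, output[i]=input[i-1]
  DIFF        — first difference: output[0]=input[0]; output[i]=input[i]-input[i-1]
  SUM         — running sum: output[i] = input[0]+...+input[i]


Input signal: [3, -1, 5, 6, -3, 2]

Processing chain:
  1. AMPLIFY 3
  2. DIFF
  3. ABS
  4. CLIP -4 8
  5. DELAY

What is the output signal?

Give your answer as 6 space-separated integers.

Input: [3, -1, 5, 6, -3, 2]
Stage 1 (AMPLIFY 3): 3*3=9, -1*3=-3, 5*3=15, 6*3=18, -3*3=-9, 2*3=6 -> [9, -3, 15, 18, -9, 6]
Stage 2 (DIFF): s[0]=9, -3-9=-12, 15--3=18, 18-15=3, -9-18=-27, 6--9=15 -> [9, -12, 18, 3, -27, 15]
Stage 3 (ABS): |9|=9, |-12|=12, |18|=18, |3|=3, |-27|=27, |15|=15 -> [9, 12, 18, 3, 27, 15]
Stage 4 (CLIP -4 8): clip(9,-4,8)=8, clip(12,-4,8)=8, clip(18,-4,8)=8, clip(3,-4,8)=3, clip(27,-4,8)=8, clip(15,-4,8)=8 -> [8, 8, 8, 3, 8, 8]
Stage 5 (DELAY): [0, 8, 8, 8, 3, 8] = [0, 8, 8, 8, 3, 8] -> [0, 8, 8, 8, 3, 8]

Answer: 0 8 8 8 3 8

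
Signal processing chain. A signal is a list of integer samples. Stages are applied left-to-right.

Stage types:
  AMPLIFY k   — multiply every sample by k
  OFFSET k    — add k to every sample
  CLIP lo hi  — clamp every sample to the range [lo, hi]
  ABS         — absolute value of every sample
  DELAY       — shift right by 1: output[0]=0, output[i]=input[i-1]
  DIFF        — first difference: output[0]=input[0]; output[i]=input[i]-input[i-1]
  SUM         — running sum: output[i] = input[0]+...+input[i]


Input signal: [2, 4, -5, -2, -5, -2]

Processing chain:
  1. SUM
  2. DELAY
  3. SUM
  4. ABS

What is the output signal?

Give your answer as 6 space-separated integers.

Input: [2, 4, -5, -2, -5, -2]
Stage 1 (SUM): sum[0..0]=2, sum[0..1]=6, sum[0..2]=1, sum[0..3]=-1, sum[0..4]=-6, sum[0..5]=-8 -> [2, 6, 1, -1, -6, -8]
Stage 2 (DELAY): [0, 2, 6, 1, -1, -6] = [0, 2, 6, 1, -1, -6] -> [0, 2, 6, 1, -1, -6]
Stage 3 (SUM): sum[0..0]=0, sum[0..1]=2, sum[0..2]=8, sum[0..3]=9, sum[0..4]=8, sum[0..5]=2 -> [0, 2, 8, 9, 8, 2]
Stage 4 (ABS): |0|=0, |2|=2, |8|=8, |9|=9, |8|=8, |2|=2 -> [0, 2, 8, 9, 8, 2]

Answer: 0 2 8 9 8 2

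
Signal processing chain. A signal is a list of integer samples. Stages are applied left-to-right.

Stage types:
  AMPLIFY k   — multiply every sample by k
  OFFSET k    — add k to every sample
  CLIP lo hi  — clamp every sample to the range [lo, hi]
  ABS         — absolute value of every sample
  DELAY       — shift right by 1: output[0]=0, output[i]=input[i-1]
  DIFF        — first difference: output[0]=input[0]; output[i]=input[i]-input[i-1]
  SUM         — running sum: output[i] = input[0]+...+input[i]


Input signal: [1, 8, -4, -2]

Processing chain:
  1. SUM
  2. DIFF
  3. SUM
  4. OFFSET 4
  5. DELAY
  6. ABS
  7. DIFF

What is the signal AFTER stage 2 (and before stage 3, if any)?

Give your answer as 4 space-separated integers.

Answer: 1 8 -4 -2

Derivation:
Input: [1, 8, -4, -2]
Stage 1 (SUM): sum[0..0]=1, sum[0..1]=9, sum[0..2]=5, sum[0..3]=3 -> [1, 9, 5, 3]
Stage 2 (DIFF): s[0]=1, 9-1=8, 5-9=-4, 3-5=-2 -> [1, 8, -4, -2]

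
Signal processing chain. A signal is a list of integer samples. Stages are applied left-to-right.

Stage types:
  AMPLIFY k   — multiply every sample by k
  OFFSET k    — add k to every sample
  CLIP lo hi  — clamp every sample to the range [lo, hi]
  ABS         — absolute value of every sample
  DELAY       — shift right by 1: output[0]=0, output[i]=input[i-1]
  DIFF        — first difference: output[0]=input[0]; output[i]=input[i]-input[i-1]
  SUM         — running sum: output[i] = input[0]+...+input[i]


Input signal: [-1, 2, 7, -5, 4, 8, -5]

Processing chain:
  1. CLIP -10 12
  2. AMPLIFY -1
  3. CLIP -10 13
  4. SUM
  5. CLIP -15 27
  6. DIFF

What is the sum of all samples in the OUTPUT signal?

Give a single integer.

Answer: -10

Derivation:
Input: [-1, 2, 7, -5, 4, 8, -5]
Stage 1 (CLIP -10 12): clip(-1,-10,12)=-1, clip(2,-10,12)=2, clip(7,-10,12)=7, clip(-5,-10,12)=-5, clip(4,-10,12)=4, clip(8,-10,12)=8, clip(-5,-10,12)=-5 -> [-1, 2, 7, -5, 4, 8, -5]
Stage 2 (AMPLIFY -1): -1*-1=1, 2*-1=-2, 7*-1=-7, -5*-1=5, 4*-1=-4, 8*-1=-8, -5*-1=5 -> [1, -2, -7, 5, -4, -8, 5]
Stage 3 (CLIP -10 13): clip(1,-10,13)=1, clip(-2,-10,13)=-2, clip(-7,-10,13)=-7, clip(5,-10,13)=5, clip(-4,-10,13)=-4, clip(-8,-10,13)=-8, clip(5,-10,13)=5 -> [1, -2, -7, 5, -4, -8, 5]
Stage 4 (SUM): sum[0..0]=1, sum[0..1]=-1, sum[0..2]=-8, sum[0..3]=-3, sum[0..4]=-7, sum[0..5]=-15, sum[0..6]=-10 -> [1, -1, -8, -3, -7, -15, -10]
Stage 5 (CLIP -15 27): clip(1,-15,27)=1, clip(-1,-15,27)=-1, clip(-8,-15,27)=-8, clip(-3,-15,27)=-3, clip(-7,-15,27)=-7, clip(-15,-15,27)=-15, clip(-10,-15,27)=-10 -> [1, -1, -8, -3, -7, -15, -10]
Stage 6 (DIFF): s[0]=1, -1-1=-2, -8--1=-7, -3--8=5, -7--3=-4, -15--7=-8, -10--15=5 -> [1, -2, -7, 5, -4, -8, 5]
Output sum: -10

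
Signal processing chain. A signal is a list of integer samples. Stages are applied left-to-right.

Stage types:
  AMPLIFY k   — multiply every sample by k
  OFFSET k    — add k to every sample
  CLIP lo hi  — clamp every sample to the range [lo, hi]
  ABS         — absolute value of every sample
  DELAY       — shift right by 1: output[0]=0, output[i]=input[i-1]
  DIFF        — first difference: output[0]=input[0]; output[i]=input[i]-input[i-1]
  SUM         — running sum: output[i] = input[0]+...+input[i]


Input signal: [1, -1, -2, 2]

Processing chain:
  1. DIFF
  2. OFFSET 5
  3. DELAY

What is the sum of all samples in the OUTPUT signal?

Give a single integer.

Input: [1, -1, -2, 2]
Stage 1 (DIFF): s[0]=1, -1-1=-2, -2--1=-1, 2--2=4 -> [1, -2, -1, 4]
Stage 2 (OFFSET 5): 1+5=6, -2+5=3, -1+5=4, 4+5=9 -> [6, 3, 4, 9]
Stage 3 (DELAY): [0, 6, 3, 4] = [0, 6, 3, 4] -> [0, 6, 3, 4]
Output sum: 13

Answer: 13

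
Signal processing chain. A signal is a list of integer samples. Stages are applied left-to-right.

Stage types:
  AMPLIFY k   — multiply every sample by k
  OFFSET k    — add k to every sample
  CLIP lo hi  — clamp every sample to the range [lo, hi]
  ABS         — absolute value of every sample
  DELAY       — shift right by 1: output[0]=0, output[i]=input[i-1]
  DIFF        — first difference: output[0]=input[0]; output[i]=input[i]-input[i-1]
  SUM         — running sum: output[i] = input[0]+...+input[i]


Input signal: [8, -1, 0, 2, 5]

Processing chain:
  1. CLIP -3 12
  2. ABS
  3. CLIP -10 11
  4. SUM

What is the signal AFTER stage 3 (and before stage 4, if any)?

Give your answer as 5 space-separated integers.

Input: [8, -1, 0, 2, 5]
Stage 1 (CLIP -3 12): clip(8,-3,12)=8, clip(-1,-3,12)=-1, clip(0,-3,12)=0, clip(2,-3,12)=2, clip(5,-3,12)=5 -> [8, -1, 0, 2, 5]
Stage 2 (ABS): |8|=8, |-1|=1, |0|=0, |2|=2, |5|=5 -> [8, 1, 0, 2, 5]
Stage 3 (CLIP -10 11): clip(8,-10,11)=8, clip(1,-10,11)=1, clip(0,-10,11)=0, clip(2,-10,11)=2, clip(5,-10,11)=5 -> [8, 1, 0, 2, 5]

Answer: 8 1 0 2 5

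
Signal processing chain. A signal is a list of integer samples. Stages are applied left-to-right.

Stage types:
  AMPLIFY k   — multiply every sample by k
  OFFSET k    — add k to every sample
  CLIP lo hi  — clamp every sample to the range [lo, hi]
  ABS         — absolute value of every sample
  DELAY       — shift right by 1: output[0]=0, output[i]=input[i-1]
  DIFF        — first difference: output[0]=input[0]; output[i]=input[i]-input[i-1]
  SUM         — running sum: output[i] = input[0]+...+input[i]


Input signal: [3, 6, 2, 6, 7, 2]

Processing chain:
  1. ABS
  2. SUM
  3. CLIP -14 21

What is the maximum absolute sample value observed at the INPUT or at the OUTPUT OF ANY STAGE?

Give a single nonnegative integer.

Input: [3, 6, 2, 6, 7, 2] (max |s|=7)
Stage 1 (ABS): |3|=3, |6|=6, |2|=2, |6|=6, |7|=7, |2|=2 -> [3, 6, 2, 6, 7, 2] (max |s|=7)
Stage 2 (SUM): sum[0..0]=3, sum[0..1]=9, sum[0..2]=11, sum[0..3]=17, sum[0..4]=24, sum[0..5]=26 -> [3, 9, 11, 17, 24, 26] (max |s|=26)
Stage 3 (CLIP -14 21): clip(3,-14,21)=3, clip(9,-14,21)=9, clip(11,-14,21)=11, clip(17,-14,21)=17, clip(24,-14,21)=21, clip(26,-14,21)=21 -> [3, 9, 11, 17, 21, 21] (max |s|=21)
Overall max amplitude: 26

Answer: 26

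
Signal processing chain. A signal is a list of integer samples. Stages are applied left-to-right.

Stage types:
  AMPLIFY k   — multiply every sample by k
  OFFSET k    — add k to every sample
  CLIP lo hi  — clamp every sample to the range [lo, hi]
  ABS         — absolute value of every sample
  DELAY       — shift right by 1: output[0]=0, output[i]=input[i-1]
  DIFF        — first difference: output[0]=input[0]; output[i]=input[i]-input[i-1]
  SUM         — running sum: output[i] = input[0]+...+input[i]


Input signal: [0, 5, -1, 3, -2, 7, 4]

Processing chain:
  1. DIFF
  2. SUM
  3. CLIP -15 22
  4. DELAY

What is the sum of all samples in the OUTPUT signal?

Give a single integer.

Answer: 12

Derivation:
Input: [0, 5, -1, 3, -2, 7, 4]
Stage 1 (DIFF): s[0]=0, 5-0=5, -1-5=-6, 3--1=4, -2-3=-5, 7--2=9, 4-7=-3 -> [0, 5, -6, 4, -5, 9, -3]
Stage 2 (SUM): sum[0..0]=0, sum[0..1]=5, sum[0..2]=-1, sum[0..3]=3, sum[0..4]=-2, sum[0..5]=7, sum[0..6]=4 -> [0, 5, -1, 3, -2, 7, 4]
Stage 3 (CLIP -15 22): clip(0,-15,22)=0, clip(5,-15,22)=5, clip(-1,-15,22)=-1, clip(3,-15,22)=3, clip(-2,-15,22)=-2, clip(7,-15,22)=7, clip(4,-15,22)=4 -> [0, 5, -1, 3, -2, 7, 4]
Stage 4 (DELAY): [0, 0, 5, -1, 3, -2, 7] = [0, 0, 5, -1, 3, -2, 7] -> [0, 0, 5, -1, 3, -2, 7]
Output sum: 12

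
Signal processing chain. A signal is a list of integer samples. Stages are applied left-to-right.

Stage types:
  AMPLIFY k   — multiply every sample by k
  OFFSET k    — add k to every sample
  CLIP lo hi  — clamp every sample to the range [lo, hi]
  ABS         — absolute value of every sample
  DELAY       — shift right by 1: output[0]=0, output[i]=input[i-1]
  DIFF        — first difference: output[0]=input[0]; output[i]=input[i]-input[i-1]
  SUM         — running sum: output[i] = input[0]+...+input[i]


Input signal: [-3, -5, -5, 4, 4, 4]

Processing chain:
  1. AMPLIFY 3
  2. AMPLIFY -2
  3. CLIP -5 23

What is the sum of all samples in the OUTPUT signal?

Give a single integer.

Input: [-3, -5, -5, 4, 4, 4]
Stage 1 (AMPLIFY 3): -3*3=-9, -5*3=-15, -5*3=-15, 4*3=12, 4*3=12, 4*3=12 -> [-9, -15, -15, 12, 12, 12]
Stage 2 (AMPLIFY -2): -9*-2=18, -15*-2=30, -15*-2=30, 12*-2=-24, 12*-2=-24, 12*-2=-24 -> [18, 30, 30, -24, -24, -24]
Stage 3 (CLIP -5 23): clip(18,-5,23)=18, clip(30,-5,23)=23, clip(30,-5,23)=23, clip(-24,-5,23)=-5, clip(-24,-5,23)=-5, clip(-24,-5,23)=-5 -> [18, 23, 23, -5, -5, -5]
Output sum: 49

Answer: 49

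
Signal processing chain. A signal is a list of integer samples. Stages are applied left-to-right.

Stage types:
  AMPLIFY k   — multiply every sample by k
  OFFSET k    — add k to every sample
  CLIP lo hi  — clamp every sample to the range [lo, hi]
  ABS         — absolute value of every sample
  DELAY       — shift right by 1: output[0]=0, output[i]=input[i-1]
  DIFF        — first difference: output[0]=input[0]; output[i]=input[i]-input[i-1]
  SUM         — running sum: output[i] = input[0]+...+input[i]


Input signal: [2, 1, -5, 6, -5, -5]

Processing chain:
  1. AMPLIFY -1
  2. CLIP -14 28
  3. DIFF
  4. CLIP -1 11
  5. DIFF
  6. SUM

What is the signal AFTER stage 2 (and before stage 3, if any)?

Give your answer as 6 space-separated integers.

Input: [2, 1, -5, 6, -5, -5]
Stage 1 (AMPLIFY -1): 2*-1=-2, 1*-1=-1, -5*-1=5, 6*-1=-6, -5*-1=5, -5*-1=5 -> [-2, -1, 5, -6, 5, 5]
Stage 2 (CLIP -14 28): clip(-2,-14,28)=-2, clip(-1,-14,28)=-1, clip(5,-14,28)=5, clip(-6,-14,28)=-6, clip(5,-14,28)=5, clip(5,-14,28)=5 -> [-2, -1, 5, -6, 5, 5]

Answer: -2 -1 5 -6 5 5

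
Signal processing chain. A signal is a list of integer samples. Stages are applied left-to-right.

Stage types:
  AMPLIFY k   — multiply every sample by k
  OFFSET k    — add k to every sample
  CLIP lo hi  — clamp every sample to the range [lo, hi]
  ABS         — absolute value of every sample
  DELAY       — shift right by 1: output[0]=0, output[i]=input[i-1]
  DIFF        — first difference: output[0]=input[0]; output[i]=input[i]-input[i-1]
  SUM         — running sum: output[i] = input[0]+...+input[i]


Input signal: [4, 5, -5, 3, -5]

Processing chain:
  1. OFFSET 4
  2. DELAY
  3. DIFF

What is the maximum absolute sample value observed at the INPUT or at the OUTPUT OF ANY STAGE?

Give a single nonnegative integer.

Input: [4, 5, -5, 3, -5] (max |s|=5)
Stage 1 (OFFSET 4): 4+4=8, 5+4=9, -5+4=-1, 3+4=7, -5+4=-1 -> [8, 9, -1, 7, -1] (max |s|=9)
Stage 2 (DELAY): [0, 8, 9, -1, 7] = [0, 8, 9, -1, 7] -> [0, 8, 9, -1, 7] (max |s|=9)
Stage 3 (DIFF): s[0]=0, 8-0=8, 9-8=1, -1-9=-10, 7--1=8 -> [0, 8, 1, -10, 8] (max |s|=10)
Overall max amplitude: 10

Answer: 10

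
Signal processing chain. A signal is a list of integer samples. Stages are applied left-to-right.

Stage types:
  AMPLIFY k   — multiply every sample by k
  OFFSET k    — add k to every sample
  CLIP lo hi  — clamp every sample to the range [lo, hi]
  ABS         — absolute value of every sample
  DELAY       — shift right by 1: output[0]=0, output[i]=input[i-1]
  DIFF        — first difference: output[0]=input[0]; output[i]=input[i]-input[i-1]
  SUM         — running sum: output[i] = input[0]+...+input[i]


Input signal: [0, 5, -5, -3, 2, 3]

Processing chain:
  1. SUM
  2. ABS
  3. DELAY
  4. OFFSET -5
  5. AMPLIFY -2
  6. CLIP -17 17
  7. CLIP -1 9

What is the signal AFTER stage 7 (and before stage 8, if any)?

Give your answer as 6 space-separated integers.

Input: [0, 5, -5, -3, 2, 3]
Stage 1 (SUM): sum[0..0]=0, sum[0..1]=5, sum[0..2]=0, sum[0..3]=-3, sum[0..4]=-1, sum[0..5]=2 -> [0, 5, 0, -3, -1, 2]
Stage 2 (ABS): |0|=0, |5|=5, |0|=0, |-3|=3, |-1|=1, |2|=2 -> [0, 5, 0, 3, 1, 2]
Stage 3 (DELAY): [0, 0, 5, 0, 3, 1] = [0, 0, 5, 0, 3, 1] -> [0, 0, 5, 0, 3, 1]
Stage 4 (OFFSET -5): 0+-5=-5, 0+-5=-5, 5+-5=0, 0+-5=-5, 3+-5=-2, 1+-5=-4 -> [-5, -5, 0, -5, -2, -4]
Stage 5 (AMPLIFY -2): -5*-2=10, -5*-2=10, 0*-2=0, -5*-2=10, -2*-2=4, -4*-2=8 -> [10, 10, 0, 10, 4, 8]
Stage 6 (CLIP -17 17): clip(10,-17,17)=10, clip(10,-17,17)=10, clip(0,-17,17)=0, clip(10,-17,17)=10, clip(4,-17,17)=4, clip(8,-17,17)=8 -> [10, 10, 0, 10, 4, 8]
Stage 7 (CLIP -1 9): clip(10,-1,9)=9, clip(10,-1,9)=9, clip(0,-1,9)=0, clip(10,-1,9)=9, clip(4,-1,9)=4, clip(8,-1,9)=8 -> [9, 9, 0, 9, 4, 8]

Answer: 9 9 0 9 4 8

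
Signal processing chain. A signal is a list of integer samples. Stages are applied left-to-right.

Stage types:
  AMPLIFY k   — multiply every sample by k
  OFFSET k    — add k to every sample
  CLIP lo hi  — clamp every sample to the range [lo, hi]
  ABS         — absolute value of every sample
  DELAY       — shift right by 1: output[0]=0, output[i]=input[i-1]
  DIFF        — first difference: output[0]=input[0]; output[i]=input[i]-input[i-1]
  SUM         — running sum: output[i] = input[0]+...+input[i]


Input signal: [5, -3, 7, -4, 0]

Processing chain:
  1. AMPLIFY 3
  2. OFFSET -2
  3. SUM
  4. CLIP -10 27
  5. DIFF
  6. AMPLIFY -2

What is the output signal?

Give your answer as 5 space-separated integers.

Input: [5, -3, 7, -4, 0]
Stage 1 (AMPLIFY 3): 5*3=15, -3*3=-9, 7*3=21, -4*3=-12, 0*3=0 -> [15, -9, 21, -12, 0]
Stage 2 (OFFSET -2): 15+-2=13, -9+-2=-11, 21+-2=19, -12+-2=-14, 0+-2=-2 -> [13, -11, 19, -14, -2]
Stage 3 (SUM): sum[0..0]=13, sum[0..1]=2, sum[0..2]=21, sum[0..3]=7, sum[0..4]=5 -> [13, 2, 21, 7, 5]
Stage 4 (CLIP -10 27): clip(13,-10,27)=13, clip(2,-10,27)=2, clip(21,-10,27)=21, clip(7,-10,27)=7, clip(5,-10,27)=5 -> [13, 2, 21, 7, 5]
Stage 5 (DIFF): s[0]=13, 2-13=-11, 21-2=19, 7-21=-14, 5-7=-2 -> [13, -11, 19, -14, -2]
Stage 6 (AMPLIFY -2): 13*-2=-26, -11*-2=22, 19*-2=-38, -14*-2=28, -2*-2=4 -> [-26, 22, -38, 28, 4]

Answer: -26 22 -38 28 4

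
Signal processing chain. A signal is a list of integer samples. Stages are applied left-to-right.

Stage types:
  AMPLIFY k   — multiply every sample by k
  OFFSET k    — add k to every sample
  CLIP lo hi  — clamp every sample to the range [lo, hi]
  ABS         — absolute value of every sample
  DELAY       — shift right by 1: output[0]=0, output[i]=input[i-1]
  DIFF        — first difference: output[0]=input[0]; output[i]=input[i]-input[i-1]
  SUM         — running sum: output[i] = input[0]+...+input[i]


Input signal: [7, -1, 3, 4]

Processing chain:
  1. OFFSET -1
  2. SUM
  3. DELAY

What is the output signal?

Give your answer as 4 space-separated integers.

Answer: 0 6 4 6

Derivation:
Input: [7, -1, 3, 4]
Stage 1 (OFFSET -1): 7+-1=6, -1+-1=-2, 3+-1=2, 4+-1=3 -> [6, -2, 2, 3]
Stage 2 (SUM): sum[0..0]=6, sum[0..1]=4, sum[0..2]=6, sum[0..3]=9 -> [6, 4, 6, 9]
Stage 3 (DELAY): [0, 6, 4, 6] = [0, 6, 4, 6] -> [0, 6, 4, 6]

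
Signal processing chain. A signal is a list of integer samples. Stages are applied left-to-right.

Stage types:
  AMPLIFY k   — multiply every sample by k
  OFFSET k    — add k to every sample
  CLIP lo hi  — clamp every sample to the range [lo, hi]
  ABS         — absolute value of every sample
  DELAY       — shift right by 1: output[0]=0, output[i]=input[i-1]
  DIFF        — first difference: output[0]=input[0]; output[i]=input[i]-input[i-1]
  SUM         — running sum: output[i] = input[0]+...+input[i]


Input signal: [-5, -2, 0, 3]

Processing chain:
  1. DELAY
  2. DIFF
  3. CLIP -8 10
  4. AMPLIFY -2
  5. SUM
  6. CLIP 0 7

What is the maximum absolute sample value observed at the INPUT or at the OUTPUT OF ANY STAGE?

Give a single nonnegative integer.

Input: [-5, -2, 0, 3] (max |s|=5)
Stage 1 (DELAY): [0, -5, -2, 0] = [0, -5, -2, 0] -> [0, -5, -2, 0] (max |s|=5)
Stage 2 (DIFF): s[0]=0, -5-0=-5, -2--5=3, 0--2=2 -> [0, -5, 3, 2] (max |s|=5)
Stage 3 (CLIP -8 10): clip(0,-8,10)=0, clip(-5,-8,10)=-5, clip(3,-8,10)=3, clip(2,-8,10)=2 -> [0, -5, 3, 2] (max |s|=5)
Stage 4 (AMPLIFY -2): 0*-2=0, -5*-2=10, 3*-2=-6, 2*-2=-4 -> [0, 10, -6, -4] (max |s|=10)
Stage 5 (SUM): sum[0..0]=0, sum[0..1]=10, sum[0..2]=4, sum[0..3]=0 -> [0, 10, 4, 0] (max |s|=10)
Stage 6 (CLIP 0 7): clip(0,0,7)=0, clip(10,0,7)=7, clip(4,0,7)=4, clip(0,0,7)=0 -> [0, 7, 4, 0] (max |s|=7)
Overall max amplitude: 10

Answer: 10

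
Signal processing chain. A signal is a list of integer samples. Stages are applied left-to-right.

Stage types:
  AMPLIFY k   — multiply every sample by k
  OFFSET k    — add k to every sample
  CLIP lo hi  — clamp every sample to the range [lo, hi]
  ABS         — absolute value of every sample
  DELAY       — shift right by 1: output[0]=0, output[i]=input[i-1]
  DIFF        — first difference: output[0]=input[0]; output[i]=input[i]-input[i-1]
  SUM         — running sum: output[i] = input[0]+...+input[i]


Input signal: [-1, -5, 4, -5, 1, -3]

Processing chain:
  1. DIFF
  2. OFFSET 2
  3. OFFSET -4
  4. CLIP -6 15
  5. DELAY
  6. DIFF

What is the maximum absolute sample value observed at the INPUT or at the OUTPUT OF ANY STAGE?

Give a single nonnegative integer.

Input: [-1, -5, 4, -5, 1, -3] (max |s|=5)
Stage 1 (DIFF): s[0]=-1, -5--1=-4, 4--5=9, -5-4=-9, 1--5=6, -3-1=-4 -> [-1, -4, 9, -9, 6, -4] (max |s|=9)
Stage 2 (OFFSET 2): -1+2=1, -4+2=-2, 9+2=11, -9+2=-7, 6+2=8, -4+2=-2 -> [1, -2, 11, -7, 8, -2] (max |s|=11)
Stage 3 (OFFSET -4): 1+-4=-3, -2+-4=-6, 11+-4=7, -7+-4=-11, 8+-4=4, -2+-4=-6 -> [-3, -6, 7, -11, 4, -6] (max |s|=11)
Stage 4 (CLIP -6 15): clip(-3,-6,15)=-3, clip(-6,-6,15)=-6, clip(7,-6,15)=7, clip(-11,-6,15)=-6, clip(4,-6,15)=4, clip(-6,-6,15)=-6 -> [-3, -6, 7, -6, 4, -6] (max |s|=7)
Stage 5 (DELAY): [0, -3, -6, 7, -6, 4] = [0, -3, -6, 7, -6, 4] -> [0, -3, -6, 7, -6, 4] (max |s|=7)
Stage 6 (DIFF): s[0]=0, -3-0=-3, -6--3=-3, 7--6=13, -6-7=-13, 4--6=10 -> [0, -3, -3, 13, -13, 10] (max |s|=13)
Overall max amplitude: 13

Answer: 13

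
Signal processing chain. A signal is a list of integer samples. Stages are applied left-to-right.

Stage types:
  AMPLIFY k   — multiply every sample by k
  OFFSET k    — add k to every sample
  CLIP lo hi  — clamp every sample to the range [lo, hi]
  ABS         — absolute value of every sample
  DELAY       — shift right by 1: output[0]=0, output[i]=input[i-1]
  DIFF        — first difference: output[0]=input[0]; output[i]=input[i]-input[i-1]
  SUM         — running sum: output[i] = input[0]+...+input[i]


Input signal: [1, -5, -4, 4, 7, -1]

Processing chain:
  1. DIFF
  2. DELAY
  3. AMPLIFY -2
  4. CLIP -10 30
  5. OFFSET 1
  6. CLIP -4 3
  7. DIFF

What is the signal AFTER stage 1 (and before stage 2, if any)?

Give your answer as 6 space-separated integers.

Input: [1, -5, -4, 4, 7, -1]
Stage 1 (DIFF): s[0]=1, -5-1=-6, -4--5=1, 4--4=8, 7-4=3, -1-7=-8 -> [1, -6, 1, 8, 3, -8]

Answer: 1 -6 1 8 3 -8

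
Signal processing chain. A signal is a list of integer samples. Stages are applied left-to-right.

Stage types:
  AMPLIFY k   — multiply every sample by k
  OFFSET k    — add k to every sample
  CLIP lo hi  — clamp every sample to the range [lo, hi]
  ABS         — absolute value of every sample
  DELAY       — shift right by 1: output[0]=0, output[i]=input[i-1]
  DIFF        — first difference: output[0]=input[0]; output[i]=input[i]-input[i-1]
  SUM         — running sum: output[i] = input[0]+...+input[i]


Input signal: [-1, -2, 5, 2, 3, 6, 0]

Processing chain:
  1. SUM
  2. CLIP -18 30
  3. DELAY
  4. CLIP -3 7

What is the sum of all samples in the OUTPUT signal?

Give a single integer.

Input: [-1, -2, 5, 2, 3, 6, 0]
Stage 1 (SUM): sum[0..0]=-1, sum[0..1]=-3, sum[0..2]=2, sum[0..3]=4, sum[0..4]=7, sum[0..5]=13, sum[0..6]=13 -> [-1, -3, 2, 4, 7, 13, 13]
Stage 2 (CLIP -18 30): clip(-1,-18,30)=-1, clip(-3,-18,30)=-3, clip(2,-18,30)=2, clip(4,-18,30)=4, clip(7,-18,30)=7, clip(13,-18,30)=13, clip(13,-18,30)=13 -> [-1, -3, 2, 4, 7, 13, 13]
Stage 3 (DELAY): [0, -1, -3, 2, 4, 7, 13] = [0, -1, -3, 2, 4, 7, 13] -> [0, -1, -3, 2, 4, 7, 13]
Stage 4 (CLIP -3 7): clip(0,-3,7)=0, clip(-1,-3,7)=-1, clip(-3,-3,7)=-3, clip(2,-3,7)=2, clip(4,-3,7)=4, clip(7,-3,7)=7, clip(13,-3,7)=7 -> [0, -1, -3, 2, 4, 7, 7]
Output sum: 16

Answer: 16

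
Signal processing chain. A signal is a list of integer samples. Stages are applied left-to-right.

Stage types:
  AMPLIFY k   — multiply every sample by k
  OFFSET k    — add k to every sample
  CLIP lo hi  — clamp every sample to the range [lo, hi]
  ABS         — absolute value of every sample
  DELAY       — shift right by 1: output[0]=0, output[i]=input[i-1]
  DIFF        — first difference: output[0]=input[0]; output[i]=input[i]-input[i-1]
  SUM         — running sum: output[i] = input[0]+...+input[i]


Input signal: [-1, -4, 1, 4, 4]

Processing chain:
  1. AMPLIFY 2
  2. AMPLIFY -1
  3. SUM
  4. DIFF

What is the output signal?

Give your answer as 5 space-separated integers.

Input: [-1, -4, 1, 4, 4]
Stage 1 (AMPLIFY 2): -1*2=-2, -4*2=-8, 1*2=2, 4*2=8, 4*2=8 -> [-2, -8, 2, 8, 8]
Stage 2 (AMPLIFY -1): -2*-1=2, -8*-1=8, 2*-1=-2, 8*-1=-8, 8*-1=-8 -> [2, 8, -2, -8, -8]
Stage 3 (SUM): sum[0..0]=2, sum[0..1]=10, sum[0..2]=8, sum[0..3]=0, sum[0..4]=-8 -> [2, 10, 8, 0, -8]
Stage 4 (DIFF): s[0]=2, 10-2=8, 8-10=-2, 0-8=-8, -8-0=-8 -> [2, 8, -2, -8, -8]

Answer: 2 8 -2 -8 -8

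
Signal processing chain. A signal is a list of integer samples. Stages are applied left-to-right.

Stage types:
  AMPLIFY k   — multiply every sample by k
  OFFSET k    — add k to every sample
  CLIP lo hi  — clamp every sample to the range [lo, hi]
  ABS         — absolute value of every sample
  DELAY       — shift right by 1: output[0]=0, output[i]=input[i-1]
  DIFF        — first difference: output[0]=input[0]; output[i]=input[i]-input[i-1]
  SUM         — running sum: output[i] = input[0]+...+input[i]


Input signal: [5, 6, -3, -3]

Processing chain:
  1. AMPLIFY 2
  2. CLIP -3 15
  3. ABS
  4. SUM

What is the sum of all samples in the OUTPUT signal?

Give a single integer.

Answer: 85

Derivation:
Input: [5, 6, -3, -3]
Stage 1 (AMPLIFY 2): 5*2=10, 6*2=12, -3*2=-6, -3*2=-6 -> [10, 12, -6, -6]
Stage 2 (CLIP -3 15): clip(10,-3,15)=10, clip(12,-3,15)=12, clip(-6,-3,15)=-3, clip(-6,-3,15)=-3 -> [10, 12, -3, -3]
Stage 3 (ABS): |10|=10, |12|=12, |-3|=3, |-3|=3 -> [10, 12, 3, 3]
Stage 4 (SUM): sum[0..0]=10, sum[0..1]=22, sum[0..2]=25, sum[0..3]=28 -> [10, 22, 25, 28]
Output sum: 85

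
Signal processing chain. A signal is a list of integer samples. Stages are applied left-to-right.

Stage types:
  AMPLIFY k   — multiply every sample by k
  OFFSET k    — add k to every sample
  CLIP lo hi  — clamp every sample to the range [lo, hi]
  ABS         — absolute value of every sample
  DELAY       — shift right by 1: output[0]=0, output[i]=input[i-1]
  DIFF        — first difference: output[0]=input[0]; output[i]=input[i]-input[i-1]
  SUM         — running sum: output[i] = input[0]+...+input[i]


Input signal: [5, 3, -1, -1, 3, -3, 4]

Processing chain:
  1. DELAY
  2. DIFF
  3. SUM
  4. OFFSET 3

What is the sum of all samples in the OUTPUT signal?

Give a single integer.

Input: [5, 3, -1, -1, 3, -3, 4]
Stage 1 (DELAY): [0, 5, 3, -1, -1, 3, -3] = [0, 5, 3, -1, -1, 3, -3] -> [0, 5, 3, -1, -1, 3, -3]
Stage 2 (DIFF): s[0]=0, 5-0=5, 3-5=-2, -1-3=-4, -1--1=0, 3--1=4, -3-3=-6 -> [0, 5, -2, -4, 0, 4, -6]
Stage 3 (SUM): sum[0..0]=0, sum[0..1]=5, sum[0..2]=3, sum[0..3]=-1, sum[0..4]=-1, sum[0..5]=3, sum[0..6]=-3 -> [0, 5, 3, -1, -1, 3, -3]
Stage 4 (OFFSET 3): 0+3=3, 5+3=8, 3+3=6, -1+3=2, -1+3=2, 3+3=6, -3+3=0 -> [3, 8, 6, 2, 2, 6, 0]
Output sum: 27

Answer: 27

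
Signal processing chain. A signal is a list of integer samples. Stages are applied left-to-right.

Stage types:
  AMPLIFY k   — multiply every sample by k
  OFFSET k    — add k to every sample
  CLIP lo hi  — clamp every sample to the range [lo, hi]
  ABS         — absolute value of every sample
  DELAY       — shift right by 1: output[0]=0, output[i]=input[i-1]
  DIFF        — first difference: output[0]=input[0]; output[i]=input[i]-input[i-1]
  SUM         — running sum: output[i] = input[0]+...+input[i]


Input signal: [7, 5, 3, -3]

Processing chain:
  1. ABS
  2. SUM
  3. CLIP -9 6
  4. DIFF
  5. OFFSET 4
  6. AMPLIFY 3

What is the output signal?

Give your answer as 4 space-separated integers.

Answer: 30 12 12 12

Derivation:
Input: [7, 5, 3, -3]
Stage 1 (ABS): |7|=7, |5|=5, |3|=3, |-3|=3 -> [7, 5, 3, 3]
Stage 2 (SUM): sum[0..0]=7, sum[0..1]=12, sum[0..2]=15, sum[0..3]=18 -> [7, 12, 15, 18]
Stage 3 (CLIP -9 6): clip(7,-9,6)=6, clip(12,-9,6)=6, clip(15,-9,6)=6, clip(18,-9,6)=6 -> [6, 6, 6, 6]
Stage 4 (DIFF): s[0]=6, 6-6=0, 6-6=0, 6-6=0 -> [6, 0, 0, 0]
Stage 5 (OFFSET 4): 6+4=10, 0+4=4, 0+4=4, 0+4=4 -> [10, 4, 4, 4]
Stage 6 (AMPLIFY 3): 10*3=30, 4*3=12, 4*3=12, 4*3=12 -> [30, 12, 12, 12]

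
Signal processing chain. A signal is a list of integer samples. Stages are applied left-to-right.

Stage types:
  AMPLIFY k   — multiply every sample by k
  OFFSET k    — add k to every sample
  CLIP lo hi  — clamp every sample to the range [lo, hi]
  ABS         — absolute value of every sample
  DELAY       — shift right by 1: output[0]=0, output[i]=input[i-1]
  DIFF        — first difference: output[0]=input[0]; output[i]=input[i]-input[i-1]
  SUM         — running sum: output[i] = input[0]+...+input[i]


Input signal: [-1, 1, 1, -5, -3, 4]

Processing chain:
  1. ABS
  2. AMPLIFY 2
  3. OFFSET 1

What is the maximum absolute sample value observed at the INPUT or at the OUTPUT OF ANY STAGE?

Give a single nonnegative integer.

Input: [-1, 1, 1, -5, -3, 4] (max |s|=5)
Stage 1 (ABS): |-1|=1, |1|=1, |1|=1, |-5|=5, |-3|=3, |4|=4 -> [1, 1, 1, 5, 3, 4] (max |s|=5)
Stage 2 (AMPLIFY 2): 1*2=2, 1*2=2, 1*2=2, 5*2=10, 3*2=6, 4*2=8 -> [2, 2, 2, 10, 6, 8] (max |s|=10)
Stage 3 (OFFSET 1): 2+1=3, 2+1=3, 2+1=3, 10+1=11, 6+1=7, 8+1=9 -> [3, 3, 3, 11, 7, 9] (max |s|=11)
Overall max amplitude: 11

Answer: 11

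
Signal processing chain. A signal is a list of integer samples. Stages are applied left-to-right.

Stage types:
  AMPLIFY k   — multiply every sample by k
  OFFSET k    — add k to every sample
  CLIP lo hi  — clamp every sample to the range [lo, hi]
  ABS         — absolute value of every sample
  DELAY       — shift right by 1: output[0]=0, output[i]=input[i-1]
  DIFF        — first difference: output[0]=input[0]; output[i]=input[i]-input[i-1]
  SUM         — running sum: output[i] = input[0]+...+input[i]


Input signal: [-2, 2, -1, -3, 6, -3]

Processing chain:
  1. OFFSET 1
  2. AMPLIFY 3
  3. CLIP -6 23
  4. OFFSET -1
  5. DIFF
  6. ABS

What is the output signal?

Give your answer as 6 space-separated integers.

Input: [-2, 2, -1, -3, 6, -3]
Stage 1 (OFFSET 1): -2+1=-1, 2+1=3, -1+1=0, -3+1=-2, 6+1=7, -3+1=-2 -> [-1, 3, 0, -2, 7, -2]
Stage 2 (AMPLIFY 3): -1*3=-3, 3*3=9, 0*3=0, -2*3=-6, 7*3=21, -2*3=-6 -> [-3, 9, 0, -6, 21, -6]
Stage 3 (CLIP -6 23): clip(-3,-6,23)=-3, clip(9,-6,23)=9, clip(0,-6,23)=0, clip(-6,-6,23)=-6, clip(21,-6,23)=21, clip(-6,-6,23)=-6 -> [-3, 9, 0, -6, 21, -6]
Stage 4 (OFFSET -1): -3+-1=-4, 9+-1=8, 0+-1=-1, -6+-1=-7, 21+-1=20, -6+-1=-7 -> [-4, 8, -1, -7, 20, -7]
Stage 5 (DIFF): s[0]=-4, 8--4=12, -1-8=-9, -7--1=-6, 20--7=27, -7-20=-27 -> [-4, 12, -9, -6, 27, -27]
Stage 6 (ABS): |-4|=4, |12|=12, |-9|=9, |-6|=6, |27|=27, |-27|=27 -> [4, 12, 9, 6, 27, 27]

Answer: 4 12 9 6 27 27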